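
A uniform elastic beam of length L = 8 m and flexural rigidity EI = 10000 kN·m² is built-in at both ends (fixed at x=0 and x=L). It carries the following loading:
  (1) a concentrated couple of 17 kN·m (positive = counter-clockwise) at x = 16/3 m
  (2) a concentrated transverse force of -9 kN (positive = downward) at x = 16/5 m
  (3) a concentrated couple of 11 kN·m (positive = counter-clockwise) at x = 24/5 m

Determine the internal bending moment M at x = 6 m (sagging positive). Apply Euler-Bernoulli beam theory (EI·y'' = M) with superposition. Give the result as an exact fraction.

M(6) = -2899/375 kN·m

Load 1 — applied couple M₀=17 kN·m at a=16/3 m (b=L-a=8/3):
  M_1 = R_Ax - M_A - M₀  [x>a] with R_A=17/6, M_A=17/3 = (17/6)·6 - (17/3) - 17 = -17/3 kN·m
Load 2 — point force P=-9 kN at a=16/5 m (b=L-a=24/5):
  M_2 = Pa²(a+3b)(L-x)/L³ - Pa²b/L²  [x>a] = (-9)·(16/5)²·((16/5)+3·(24/5))·(8-6)/8³ - (-9)·(16/5)²·(24/5)/8² = 72/125 kN·m
Load 3 — applied couple M₀=11 kN·m at a=24/5 m (b=L-a=16/5):
  M_3 = R_Ax - M_A - M₀  [x>a] with R_A=99/50, M_A=88/25 = (99/50)·6 - (88/25) - 11 = -66/25 kN·m
Superposition: M = Σ M_i = -2899/375 kN·m ≈ -7.730667 kN·m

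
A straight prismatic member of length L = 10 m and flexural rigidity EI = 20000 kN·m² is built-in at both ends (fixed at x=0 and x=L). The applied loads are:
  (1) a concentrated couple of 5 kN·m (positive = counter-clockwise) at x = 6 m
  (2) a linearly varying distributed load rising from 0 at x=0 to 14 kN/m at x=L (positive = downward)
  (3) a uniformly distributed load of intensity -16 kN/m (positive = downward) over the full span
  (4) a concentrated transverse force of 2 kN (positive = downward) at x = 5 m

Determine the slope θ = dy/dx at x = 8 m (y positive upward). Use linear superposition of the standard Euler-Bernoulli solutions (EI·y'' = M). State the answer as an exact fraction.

θ(8) = -4877/1500000 rad

Load 1 — applied couple M₀=5 kN·m at a=6 m (b=L-a=4):
  θ_1 = (R_Ax²/2 - M_Ax - M₀(x-a))/EI  [x>a] with R_A=18/25, M_A=8/5 = ((18/25)·8²/2 - (8/5)·8 - 5·(8-6))/20000 = 3/250000 rad
Load 2 — triangular load w₀=14 kN/m (0→w₀ over full span):
  θ_2 = -w₀(2x(L-x)(L-2x)(x+2L)+x²(L-x)²)/(120LEI) = -14·(2·8·(10-8)·(10-2·8)·(8+2·10)+8²·(10-8)²)/(120·10·20000) = 28/9375 rad
Load 3 — uniform load w=-16 kN/m over full span:
  θ_3 = -wx(L-x)(L-2x)/(12EI) = -(-16)·8·(10-8)·(10-2·8)/(12·20000) = -4/625 rad
Load 4 — point force P=2 kN at a=5 m (b=L-a=5):
  θ_4 = Pa²(L-x)(2bL-(3b+a)(L-x))/(2L³EI)  [x>a] = 2·5²·(10-8)·(2·5·10-(3·5+5)·(10-8))/(2·10³·20000) = 3/20000 rad
Superposition: θ = Σ θ_i = -4877/1500000 rad ≈ -0.003251 rad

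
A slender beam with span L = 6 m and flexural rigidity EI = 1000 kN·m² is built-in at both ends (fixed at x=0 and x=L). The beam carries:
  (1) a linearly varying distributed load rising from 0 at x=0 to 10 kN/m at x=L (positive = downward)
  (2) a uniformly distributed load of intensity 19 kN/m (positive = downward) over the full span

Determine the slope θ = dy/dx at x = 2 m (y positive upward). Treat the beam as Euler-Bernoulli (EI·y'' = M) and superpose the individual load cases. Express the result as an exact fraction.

θ(2) = -73/2250 rad

Load 1 — triangular load w₀=10 kN/m (0→w₀ over full span):
  θ_1 = -w₀(2x(L-x)(L-2x)(x+2L)+x²(L-x)²)/(120LEI) = -10·(2·2·(6-2)·(6-2·2)·(2+2·6)+2²·(6-2)²)/(120·6·1000) = -8/1125 rad
Load 2 — uniform load w=19 kN/m over full span:
  θ_2 = -wx(L-x)(L-2x)/(12EI) = -19·2·(6-2)·(6-2·2)/(12·1000) = -19/750 rad
Superposition: θ = Σ θ_i = -73/2250 rad ≈ -0.032444 rad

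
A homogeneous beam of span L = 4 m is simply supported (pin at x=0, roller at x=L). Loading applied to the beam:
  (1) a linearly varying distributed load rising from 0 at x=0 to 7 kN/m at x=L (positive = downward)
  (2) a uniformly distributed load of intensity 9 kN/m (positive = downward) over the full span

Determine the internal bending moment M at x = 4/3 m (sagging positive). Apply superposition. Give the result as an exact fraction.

Load 1 — triangular load w₀=7 kN/m (0→w₀ over full span):
  M_1 = w₀Lx/6 - w₀x³/(6L) = 7·4·(4/3)/6 - 7·(4/3)³/(6·4) = 448/81 kN·m
Load 2 — uniform load w=9 kN/m over full span:
  M_2 = wx(L-x)/2 = 9·(4/3)·(4-(4/3))/2 = 16 kN·m
Superposition: M = Σ M_i = 1744/81 kN·m ≈ 21.530864 kN·m

M(4/3) = 1744/81 kN·m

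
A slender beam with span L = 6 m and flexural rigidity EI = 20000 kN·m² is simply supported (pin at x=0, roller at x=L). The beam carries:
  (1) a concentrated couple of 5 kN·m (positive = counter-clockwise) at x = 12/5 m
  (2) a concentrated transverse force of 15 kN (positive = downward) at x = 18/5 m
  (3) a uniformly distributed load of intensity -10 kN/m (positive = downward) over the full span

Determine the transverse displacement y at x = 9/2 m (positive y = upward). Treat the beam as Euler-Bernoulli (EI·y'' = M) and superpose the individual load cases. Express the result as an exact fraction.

y(9/2) = 123021/32000000 m

Load 1 — applied couple M₀=5 kN·m at a=12/5 m (b=L-a=18/5):
  y_1 = (M₀x³/(6L)-M₀(x-a)²/2+C₁x)/EI  [x>a] with C₁=M₀(3b²-L²)/(6L)=2/5 = (5·(9/2)³/(6·6)-5·((9/2)-(12/5))²/2+(2/5)·(9/2))/20000 = 549/3200000 m
Load 2 — point force P=15 kN at a=18/5 m (b=L-a=12/5):
  y_2 = -Pa(L-x)(2Lx-a²-x²)/(6LEI)  [x>a] = -15·(18/5)·(6-(9/2))·(2·6·(9/2)-(18/5)²-(9/2)²)/(6·6·20000) = -18711/8000000 m
Load 3 — uniform load w=-10 kN/m over full span:
  y_3 = -wx(L³-2Lx²+x³)/(24EI) = -(-10)·(9/2)·(6³-2·6·(9/2)²+(9/2)³)/(24·20000) = 1539/256000 m
Superposition: y = Σ y_i = 123021/32000000 m ≈ 0.003844 m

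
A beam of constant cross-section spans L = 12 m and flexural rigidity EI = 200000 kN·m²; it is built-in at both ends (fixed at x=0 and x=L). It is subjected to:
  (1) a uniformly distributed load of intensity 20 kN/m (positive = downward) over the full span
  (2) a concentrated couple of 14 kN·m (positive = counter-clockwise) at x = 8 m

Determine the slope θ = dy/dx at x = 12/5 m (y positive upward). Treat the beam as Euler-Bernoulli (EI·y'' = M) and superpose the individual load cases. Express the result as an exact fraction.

Load 1 — uniform load w=20 kN/m over full span:
  θ_1 = -wx(L-x)(L-2x)/(12EI) = -20·(12/5)·(12-(12/5))·(12-2·(12/5))/(12·200000) = -108/78125 rad
Load 2 — applied couple M₀=14 kN·m at a=8 m (b=L-a=4):
  θ_2 = (R_Ax²/2 - M_Ax)/EI  [x≤a] with R_A=14/9, M_A=14/3 = ((14/9)·(12/5)²/2 - (14/3)·(12/5))/200000 = -21/625000 rad
Superposition: θ = Σ θ_i = -177/125000 rad ≈ -0.001416 rad

θ(12/5) = -177/125000 rad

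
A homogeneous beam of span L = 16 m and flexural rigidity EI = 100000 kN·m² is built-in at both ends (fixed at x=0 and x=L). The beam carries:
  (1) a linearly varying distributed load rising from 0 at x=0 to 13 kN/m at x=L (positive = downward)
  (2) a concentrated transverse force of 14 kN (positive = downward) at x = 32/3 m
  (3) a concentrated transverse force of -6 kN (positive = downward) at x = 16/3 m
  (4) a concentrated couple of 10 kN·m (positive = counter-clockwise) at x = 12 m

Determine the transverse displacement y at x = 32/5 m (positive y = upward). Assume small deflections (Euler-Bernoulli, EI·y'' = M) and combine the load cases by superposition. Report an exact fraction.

Load 1 — triangular load w₀=13 kN/m (0→w₀ over full span):
  y_1 = -w₀x²(L-x)²(x+2L)/(120LEI) = -13·(32/5)²·(16-(32/5))²·((32/5)+2·16)/(120·16·100000) = -479232/48828125 m
Load 2 — point force P=14 kN at a=32/3 m (b=L-a=16/3):
  y_2 = -Pb²x²(3aL-(3a+b)x)/(6L³EI)  [x≤a] = -14·(16/3)²·(32/5)²·(3·(32/3)·16-(3·(32/3)+(16/3))·(32/5))/(6·16³·100000) = -57344/31640625 m
Load 3 — point force P=-6 kN at a=16/3 m (b=L-a=32/3):
  y_3 = -Pa²(L-x)²(3bL-(3b+a)(L-x))/(6L³EI)  [x>a] = -(-6)·(16/3)²·(16-(32/5))²·(3·(32/3)·16-(3·(32/3)+(16/3))·(16-(32/5)))/(6·16³·100000) = 384/390625 m
Load 4 — applied couple M₀=10 kN·m at a=12 m (b=L-a=4):
  y_4 = (R_Ax³/6 - M_Ax²/2)/EI  [x≤a] with R_A=45/64, M_A=25/8 = ((45/64)·(32/5)³/6 - (25/8)·(32/5)²/2)/100000 = -26/78125 m
Superposition: y = Σ y_i = -43414042/3955078125 m ≈ -0.010977 m

y(32/5) = -43414042/3955078125 m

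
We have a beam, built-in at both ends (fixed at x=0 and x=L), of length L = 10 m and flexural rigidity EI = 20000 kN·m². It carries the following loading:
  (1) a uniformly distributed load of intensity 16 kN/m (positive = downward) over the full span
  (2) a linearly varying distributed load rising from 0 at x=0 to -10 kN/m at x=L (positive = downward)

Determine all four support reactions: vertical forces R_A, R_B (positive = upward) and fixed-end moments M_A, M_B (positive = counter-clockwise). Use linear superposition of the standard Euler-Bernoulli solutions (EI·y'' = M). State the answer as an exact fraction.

Load 1 — uniform load w=16 kN/m over full span:
  R_A = wL/2 = 16·10/2 = 80 kN
  M_A = wL²/12 = 16·10²/12 = 400/3 kN·m
  R_B = wL/2 = 16·10/2 = 80 kN
  M_B = -wL²/12 = -16·10²/12 = -400/3 kN·m
Load 2 — triangular load w₀=-10 kN/m (0→w₀ over full span):
  R_A = 3w₀L/20 = 3·(-10)·10/20 = -15 kN
  M_A = w₀L²/30 = (-10)·10²/30 = -100/3 kN·m
  R_B = 7w₀L/20 = 7·(-10)·10/20 = -35 kN
  M_B = -w₀L²/20 = -(-10)·10²/20 = 50 kN·m
Superposition: R_A = 65 kN, M_A = 100 kN·m, R_B = 45 kN, M_B = -250/3 kN·m

R_A = 65 kN, M_A = 100 kN·m, R_B = 45 kN, M_B = -250/3 kN·m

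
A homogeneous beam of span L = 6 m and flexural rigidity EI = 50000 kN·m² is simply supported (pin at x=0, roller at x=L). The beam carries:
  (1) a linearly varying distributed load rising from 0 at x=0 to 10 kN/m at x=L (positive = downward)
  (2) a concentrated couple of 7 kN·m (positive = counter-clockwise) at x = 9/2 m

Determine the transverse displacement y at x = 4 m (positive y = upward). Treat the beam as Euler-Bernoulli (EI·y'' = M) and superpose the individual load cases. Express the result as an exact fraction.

Load 1 — triangular load w₀=10 kN/m (0→w₀ over full span):
  y_1 = -w₀x(7L⁴-10L²x²+3x⁴)/(360LEI) = -10·4·(7·6⁴-10·6²·4²+3·4⁴)/(360·6·50000) = -17/11250 m
Load 2 — applied couple M₀=7 kN·m at a=9/2 m (b=L-a=3/2):
  y_2 = (M₀x³/(6L)+C₁x)/EI  [x≤a] with C₁=M₀(3b²-L²)/(6L)=-91/16 = (7·4³/(6·6)+(-91/16)·4)/50000 = -371/1800000 m
Superposition: y = Σ y_i = -3091/1800000 m ≈ -0.001717 m

y(4) = -3091/1800000 m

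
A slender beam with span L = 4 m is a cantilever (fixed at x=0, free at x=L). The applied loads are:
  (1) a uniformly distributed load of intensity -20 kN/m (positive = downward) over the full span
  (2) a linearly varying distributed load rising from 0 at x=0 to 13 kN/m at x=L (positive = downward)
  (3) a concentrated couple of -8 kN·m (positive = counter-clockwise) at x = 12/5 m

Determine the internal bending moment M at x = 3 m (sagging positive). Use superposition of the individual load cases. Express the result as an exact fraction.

M(3) = 97/24 kN·m

Load 1 — uniform load w=-20 kN/m over full span:
  M_1 = -w(L-x)²/2 = -(-20)·(4-3)²/2 = 10 kN·m
Load 2 — triangular load w₀=13 kN/m (0→w₀ over full span):
  M_2 = w₀Lx/2 - w₀L²/3 - w₀x³/(6L) = 13·4·3/2 - 13·4²/3 - 13·3³/(6·4) = -143/24 kN·m
Load 3 — applied couple M₀=-8 kN·m at a=12/5 m (b=L-a=8/5):
  M_3 = 0  [x>a] = 0 kN·m
Superposition: M = Σ M_i = 97/24 kN·m ≈ 4.041667 kN·m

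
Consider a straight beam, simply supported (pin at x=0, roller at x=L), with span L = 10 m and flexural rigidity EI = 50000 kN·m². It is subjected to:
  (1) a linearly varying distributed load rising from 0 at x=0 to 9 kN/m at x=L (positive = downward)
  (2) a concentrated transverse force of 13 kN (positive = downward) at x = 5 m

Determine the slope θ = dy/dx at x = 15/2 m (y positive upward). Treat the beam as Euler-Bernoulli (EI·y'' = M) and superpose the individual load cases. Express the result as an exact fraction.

Load 1 — triangular load w₀=9 kN/m (0→w₀ over full span):
  θ_1 = -w₀(7L⁴-30L²x²+15x⁴)/(360LEI) = -9·(7·10⁴-30·10²·(15/2)²+15·(15/2)⁴)/(360·10·50000) = 1313/512000 rad
Load 2 — point force P=13 kN at a=5 m (b=L-a=5):
  θ_2 = -Pa(2L²-6Lx+3x²+a²)/(6LEI)  [x>a] = -13·5·(2·10²-6·10·(15/2)+3·(15/2)²+5²)/(6·10·50000) = 39/32000 rad
Superposition: θ = Σ θ_i = 1937/512000 rad ≈ 0.003783 rad

θ(15/2) = 1937/512000 rad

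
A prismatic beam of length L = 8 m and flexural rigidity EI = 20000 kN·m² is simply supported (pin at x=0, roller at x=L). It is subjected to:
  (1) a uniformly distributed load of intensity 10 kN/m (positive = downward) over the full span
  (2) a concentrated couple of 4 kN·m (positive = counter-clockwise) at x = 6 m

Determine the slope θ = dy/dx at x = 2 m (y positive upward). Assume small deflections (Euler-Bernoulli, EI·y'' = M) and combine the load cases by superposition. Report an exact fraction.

θ(2) = -3/400 rad

Load 1 — uniform load w=10 kN/m over full span:
  θ_1 = -w(L³-6Lx²+4x³)/(24EI) = -10·(8³-6·8·2²+4·2³)/(24·20000) = -11/1500 rad
Load 2 — applied couple M₀=4 kN·m at a=6 m (b=L-a=2):
  θ_2 = (M₀x²/(2L)+C₁)/EI  [x≤a] with C₁=M₀(3b²-L²)/(6L)=-13/3 = (4·2²/(2·8)+(-13/3))/20000 = -1/6000 rad
Superposition: θ = Σ θ_i = -3/400 rad ≈ -0.007500 rad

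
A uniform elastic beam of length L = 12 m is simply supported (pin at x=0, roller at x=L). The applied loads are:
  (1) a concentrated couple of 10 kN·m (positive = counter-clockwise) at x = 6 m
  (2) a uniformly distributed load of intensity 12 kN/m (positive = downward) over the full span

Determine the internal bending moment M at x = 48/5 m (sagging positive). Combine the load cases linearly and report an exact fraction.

Load 1 — applied couple M₀=10 kN·m at a=6 m (b=L-a=6):
  M_1 = M₀x/L - M₀  [x>a] = 10·(48/5)/12 - 10 = -2 kN·m
Load 2 — uniform load w=12 kN/m over full span:
  M_2 = wx(L-x)/2 = 12·(48/5)·(12-(48/5))/2 = 3456/25 kN·m
Superposition: M = Σ M_i = 3406/25 kN·m ≈ 136.240000 kN·m

M(48/5) = 3406/25 kN·m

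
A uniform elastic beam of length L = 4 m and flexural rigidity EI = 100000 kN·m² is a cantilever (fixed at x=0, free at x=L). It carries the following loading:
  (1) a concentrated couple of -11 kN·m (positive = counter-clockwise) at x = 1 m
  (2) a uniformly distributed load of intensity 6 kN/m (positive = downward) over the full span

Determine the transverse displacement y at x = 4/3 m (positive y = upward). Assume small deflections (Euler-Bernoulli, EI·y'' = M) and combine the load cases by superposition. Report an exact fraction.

Load 1 — applied couple M₀=-11 kN·m at a=1 m (b=L-a=3):
  y_1 = M₀a(2x-a)/(2EI)  [x>a] = (-11)·1·(2·(4/3)-1)/(2·100000) = -11/120000 m
Load 2 — uniform load w=6 kN/m over full span:
  y_2 = -wx²(x²-4Lx+6L²)/(24EI) = -6·(4/3)²·((4/3)²-4·4·(4/3)+6·4²)/(24·100000) = -86/253125 m
Superposition: y = Σ y_i = -6989/16200000 m ≈ -0.000431 m

y(4/3) = -6989/16200000 m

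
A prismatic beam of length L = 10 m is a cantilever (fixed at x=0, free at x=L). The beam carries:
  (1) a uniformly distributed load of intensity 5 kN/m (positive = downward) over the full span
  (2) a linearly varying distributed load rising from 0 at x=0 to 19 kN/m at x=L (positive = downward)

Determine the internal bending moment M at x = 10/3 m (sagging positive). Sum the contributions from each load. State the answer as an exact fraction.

M(10/3) = -35600/81 kN·m

Load 1 — uniform load w=5 kN/m over full span:
  M_1 = -w(L-x)²/2 = -5·(10-(10/3))²/2 = -1000/9 kN·m
Load 2 — triangular load w₀=19 kN/m (0→w₀ over full span):
  M_2 = w₀Lx/2 - w₀L²/3 - w₀x³/(6L) = 19·10·(10/3)/2 - 19·10²/3 - 19·(10/3)³/(6·10) = -26600/81 kN·m
Superposition: M = Σ M_i = -35600/81 kN·m ≈ -439.506173 kN·m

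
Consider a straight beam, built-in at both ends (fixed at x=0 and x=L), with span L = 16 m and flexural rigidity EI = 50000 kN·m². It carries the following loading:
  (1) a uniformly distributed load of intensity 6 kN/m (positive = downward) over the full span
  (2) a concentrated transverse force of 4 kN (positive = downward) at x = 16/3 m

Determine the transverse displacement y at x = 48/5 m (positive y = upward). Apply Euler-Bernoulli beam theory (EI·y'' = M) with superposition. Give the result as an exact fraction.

Load 1 — uniform load w=6 kN/m over full span:
  y_1 = -wx²(L-x)²/(24EI) = -6·(48/5)²·(16-(48/5))²/(24·50000) = -36864/1953125 m
Load 2 — point force P=4 kN at a=16/3 m (b=L-a=32/3):
  y_2 = -Pa²(L-x)²(3bL-(3b+a)(L-x))/(6L³EI)  [x>a] = -4·(16/3)²·(16-(48/5))²·(3·(32/3)·16-(3·(32/3)+(16/3))·(16-(48/5)))/(6·16³·50000) = -32768/31640625 m
Superposition: y = Σ y_i = -3149824/158203125 m ≈ -0.019910 m

y(48/5) = -3149824/158203125 m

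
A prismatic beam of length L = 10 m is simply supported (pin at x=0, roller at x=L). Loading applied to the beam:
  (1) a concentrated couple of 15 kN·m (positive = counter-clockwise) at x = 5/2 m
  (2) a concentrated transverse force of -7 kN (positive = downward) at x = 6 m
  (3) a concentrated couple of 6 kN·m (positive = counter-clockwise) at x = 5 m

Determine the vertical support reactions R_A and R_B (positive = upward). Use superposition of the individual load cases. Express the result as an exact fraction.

Load 1 — applied couple M₀=15 kN·m at a=5/2 m (b=L-a=15/2):
  R_A = M₀/L = 15/10 = 3/2 kN
  R_B = -M₀/L = -15/10 = -3/2 kN
Load 2 — point force P=-7 kN at a=6 m (b=L-a=4):
  R_A = Pb/L = (-7)·4/10 = -14/5 kN
  R_B = Pa/L = (-7)·6/10 = -21/5 kN
Load 3 — applied couple M₀=6 kN·m at a=5 m (b=L-a=5):
  R_A = M₀/L = 6/10 = 3/5 kN
  R_B = -M₀/L = -6/10 = -3/5 kN
Superposition: R_A = -7/10 kN, R_B = -63/10 kN

R_A = -7/10 kN, R_B = -63/10 kN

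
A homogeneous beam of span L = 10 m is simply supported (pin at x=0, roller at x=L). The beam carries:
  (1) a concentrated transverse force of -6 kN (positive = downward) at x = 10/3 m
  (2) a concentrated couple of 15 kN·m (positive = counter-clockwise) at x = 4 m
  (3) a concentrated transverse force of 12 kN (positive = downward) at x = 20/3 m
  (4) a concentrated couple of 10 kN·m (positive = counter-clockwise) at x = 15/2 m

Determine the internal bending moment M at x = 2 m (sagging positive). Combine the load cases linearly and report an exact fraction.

Load 1 — point force P=-6 kN at a=10/3 m (b=L-a=20/3):
  M_1 = Pbx/L  [x≤a] = (-6)·(20/3)·2/10 = -8 kN·m
Load 2 — applied couple M₀=15 kN·m at a=4 m (b=L-a=6):
  M_2 = M₀x/L  [x≤a] = 15·2/10 = 3 kN·m
Load 3 — point force P=12 kN at a=20/3 m (b=L-a=10/3):
  M_3 = Pbx/L  [x≤a] = 12·(10/3)·2/10 = 8 kN·m
Load 4 — applied couple M₀=10 kN·m at a=15/2 m (b=L-a=5/2):
  M_4 = M₀x/L  [x≤a] = 10·2/10 = 2 kN·m
Superposition: M = Σ M_i = 5 kN·m ≈ 5.000000 kN·m

M(2) = 5 kN·m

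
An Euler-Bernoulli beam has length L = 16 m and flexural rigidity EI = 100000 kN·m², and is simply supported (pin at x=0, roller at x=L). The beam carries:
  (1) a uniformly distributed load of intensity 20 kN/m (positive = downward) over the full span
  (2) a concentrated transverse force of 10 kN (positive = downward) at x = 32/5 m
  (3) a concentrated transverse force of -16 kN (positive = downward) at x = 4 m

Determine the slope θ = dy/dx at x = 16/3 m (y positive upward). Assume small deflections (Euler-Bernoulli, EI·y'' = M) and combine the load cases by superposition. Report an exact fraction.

θ(16/3) = -104693/6328125 rad

Load 1 — uniform load w=20 kN/m over full span:
  θ_1 = -w(L³-6Lx²+4x³)/(24EI) = -20·(16³-6·16·(16/3)²+4·(16/3)³)/(24·100000) = -832/50625 rad
Load 2 — point force P=10 kN at a=32/5 m (b=L-a=48/5):
  θ_2 = -Pb(L²-b²-3x²)/(6LEI)  [x≤a] = -10·(48/5)·(16²-(48/5)²-3·(16/3)²)/(6·16·100000) = -184/234375 rad
Load 3 — point force P=-16 kN at a=4 m (b=L-a=12):
  θ_3 = -Pa(2L²-6Lx+3x²+a²)/(6LEI)  [x>a] = -(-16)·4·(2·16²-6·16·(16/3)+3·(16/3)²+4²)/(6·16·100000) = 19/28125 rad
Superposition: θ = Σ θ_i = -104693/6328125 rad ≈ -0.016544 rad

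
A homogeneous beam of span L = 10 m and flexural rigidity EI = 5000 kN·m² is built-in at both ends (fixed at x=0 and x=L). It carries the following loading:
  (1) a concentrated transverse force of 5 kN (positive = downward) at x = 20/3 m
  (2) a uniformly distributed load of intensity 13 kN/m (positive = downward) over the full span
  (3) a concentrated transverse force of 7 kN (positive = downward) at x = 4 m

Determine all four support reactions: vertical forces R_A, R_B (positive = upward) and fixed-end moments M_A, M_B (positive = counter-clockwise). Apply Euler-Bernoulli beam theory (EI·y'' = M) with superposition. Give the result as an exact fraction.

R_A = 239059/3375 kN, M_A = 82429/675 kN·m, R_B = 240191/3375 kN, M_B = -82661/675 kN·m

Load 1 — point force P=5 kN at a=20/3 m (b=L-a=10/3):
  R_A = Pb²(3a+b)/L³ = 5·(10/3)²·(3·(20/3)+(10/3))/10³ = 35/27 kN
  M_A = Pab²/L² = 5·(20/3)·(10/3)²/10² = 100/27 kN·m
  R_B = Pa²(a+3b)/L³ = 5·(20/3)²·((20/3)+3·(10/3))/10³ = 100/27 kN
  M_B = -Pa²b/L² = -5·(20/3)²·(10/3)/10² = -200/27 kN·m
Load 2 — uniform load w=13 kN/m over full span:
  R_A = wL/2 = 13·10/2 = 65 kN
  M_A = wL²/12 = 13·10²/12 = 325/3 kN·m
  R_B = wL/2 = 13·10/2 = 65 kN
  M_B = -wL²/12 = -13·10²/12 = -325/3 kN·m
Load 3 — point force P=7 kN at a=4 m (b=L-a=6):
  R_A = Pb²(3a+b)/L³ = 7·6²·(3·4+6)/10³ = 567/125 kN
  M_A = Pab²/L² = 7·4·6²/10² = 252/25 kN·m
  R_B = Pa²(a+3b)/L³ = 7·4²·(4+3·6)/10³ = 308/125 kN
  M_B = -Pa²b/L² = -7·4²·6/10² = -168/25 kN·m
Superposition: R_A = 239059/3375 kN, M_A = 82429/675 kN·m, R_B = 240191/3375 kN, M_B = -82661/675 kN·m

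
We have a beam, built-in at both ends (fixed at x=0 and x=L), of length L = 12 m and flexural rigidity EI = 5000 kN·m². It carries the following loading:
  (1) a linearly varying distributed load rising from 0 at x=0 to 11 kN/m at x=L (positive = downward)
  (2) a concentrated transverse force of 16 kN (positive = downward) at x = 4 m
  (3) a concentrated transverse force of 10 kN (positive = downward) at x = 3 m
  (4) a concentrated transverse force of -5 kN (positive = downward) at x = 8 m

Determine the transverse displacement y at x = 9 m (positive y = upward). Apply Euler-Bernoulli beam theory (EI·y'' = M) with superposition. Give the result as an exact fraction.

Load 1 — triangular load w₀=11 kN/m (0→w₀ over full span):
  y_1 = -w₀x²(L-x)²(x+2L)/(120LEI) = -11·9²·(12-9)²·(9+2·12)/(120·12·5000) = -29403/800000 m
Load 2 — point force P=16 kN at a=4 m (b=L-a=8):
  y_2 = -Pa²(L-x)²(3bL-(3b+a)(L-x))/(6L³EI)  [x>a] = -16·4²·(12-9)²·(3·8·12-(3·8+4)·(12-9))/(6·12³·5000) = -17/1875 m
Load 3 — point force P=10 kN at a=3 m (b=L-a=9):
  y_3 = -Pa²(L-x)²(3bL-(3b+a)(L-x))/(6L³EI)  [x>a] = -10·3²·(12-9)²·(3·9·12-(3·9+3)·(12-9))/(6·12³·5000) = -117/32000 m
Load 4 — point force P=-5 kN at a=8 m (b=L-a=4):
  y_4 = -Pa²(L-x)²(3bL-(3b+a)(L-x))/(6L³EI)  [x>a] = -(-5)·8²·(12-9)²·(3·4·12-(3·4+8)·(12-9))/(6·12³·5000) = 7/1500 m
Superposition: y = Σ y_i = -4481/100000 m ≈ -0.044810 m

y(9) = -4481/100000 m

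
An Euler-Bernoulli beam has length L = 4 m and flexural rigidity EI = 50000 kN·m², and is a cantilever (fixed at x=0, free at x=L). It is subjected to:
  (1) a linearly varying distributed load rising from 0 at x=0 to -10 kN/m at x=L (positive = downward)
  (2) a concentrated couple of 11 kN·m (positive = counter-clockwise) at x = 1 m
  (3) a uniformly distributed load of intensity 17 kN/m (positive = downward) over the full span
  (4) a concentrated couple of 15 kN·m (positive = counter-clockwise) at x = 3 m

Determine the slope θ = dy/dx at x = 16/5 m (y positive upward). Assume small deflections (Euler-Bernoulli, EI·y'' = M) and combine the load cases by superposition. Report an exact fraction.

Load 1 — triangular load w₀=-10 kN/m (0→w₀ over full span):
  θ_1 = (w₀Lx²/4-w₀L²x/3-w₀x⁴/(24L))/EI = ((-10)·4·(16/5)²/4-(-10)·4²·(16/5)/3-(-10)·(16/5)⁴/(24·4))/50000 = 1856/1171875 rad
Load 2 — applied couple M₀=11 kN·m at a=1 m (b=L-a=3):
  θ_2 = M₀a/EI  [x>a] = 11·1/50000 = 11/50000 rad
Load 3 — uniform load w=17 kN/m over full span:
  θ_3 = -wx(x²-3Lx+3L²)/(6EI) = -17·(16/5)·((16/5)²-3·4·(16/5)+3·4²)/(6·50000) = -4216/1171875 rad
Load 4 — applied couple M₀=15 kN·m at a=3 m (b=L-a=1):
  θ_4 = M₀a/EI  [x>a] = 15·3/50000 = 9/10000 rad
Superposition: θ = Σ θ_i = -419/468750 rad ≈ -0.000894 rad

θ(16/5) = -419/468750 rad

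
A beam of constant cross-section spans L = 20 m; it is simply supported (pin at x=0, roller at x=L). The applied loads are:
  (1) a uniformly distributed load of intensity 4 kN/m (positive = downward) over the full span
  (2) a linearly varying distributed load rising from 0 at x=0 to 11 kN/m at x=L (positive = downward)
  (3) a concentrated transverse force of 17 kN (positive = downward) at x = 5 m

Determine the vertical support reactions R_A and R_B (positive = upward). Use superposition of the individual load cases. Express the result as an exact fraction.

Load 1 — uniform load w=4 kN/m over full span:
  R_A = wL/2 = 4·20/2 = 40 kN
  R_B = wL/2 = 4·20/2 = 40 kN
Load 2 — triangular load w₀=11 kN/m (0→w₀ over full span):
  R_A = w₀L/6 = 11·20/6 = 110/3 kN
  R_B = w₀L/3 = 11·20/3 = 220/3 kN
Load 3 — point force P=17 kN at a=5 m (b=L-a=15):
  R_A = Pb/L = 17·15/20 = 51/4 kN
  R_B = Pa/L = 17·5/20 = 17/4 kN
Superposition: R_A = 1073/12 kN, R_B = 1411/12 kN

R_A = 1073/12 kN, R_B = 1411/12 kN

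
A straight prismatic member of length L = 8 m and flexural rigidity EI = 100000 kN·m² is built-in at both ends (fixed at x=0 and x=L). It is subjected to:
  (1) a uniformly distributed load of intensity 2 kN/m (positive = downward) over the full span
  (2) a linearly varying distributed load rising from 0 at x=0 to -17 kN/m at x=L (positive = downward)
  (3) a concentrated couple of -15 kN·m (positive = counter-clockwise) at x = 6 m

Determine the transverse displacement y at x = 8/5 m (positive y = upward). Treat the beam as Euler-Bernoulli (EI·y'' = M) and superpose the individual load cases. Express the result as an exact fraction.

Load 1 — uniform load w=2 kN/m over full span:
  y_1 = -wx²(L-x)²/(24EI) = -2·(8/5)²·(8-(8/5))²/(24·100000) = -512/5859375 m
Load 2 — triangular load w₀=-17 kN/m (0→w₀ over full span):
  y_2 = -w₀x²(L-x)²(x+2L)/(120LEI) = -(-17)·(8/5)²·(8-(8/5))²·((8/5)+2·8)/(120·8·100000) = 47872/146484375 m
Load 3 — applied couple M₀=-15 kN·m at a=6 m (b=L-a=2):
  y_3 = (R_Ax³/6 - M_Ax²/2)/EI  [x≤a] with R_A=-135/64, M_A=-75/16 = ((-135/64)·(8/5)³/6 - (-75/16)·(8/5)²/2)/100000 = 57/1250000 m
Superposition: y = Σ y_i = 668027/2343750000 m ≈ 0.000285 m

y(8/5) = 668027/2343750000 m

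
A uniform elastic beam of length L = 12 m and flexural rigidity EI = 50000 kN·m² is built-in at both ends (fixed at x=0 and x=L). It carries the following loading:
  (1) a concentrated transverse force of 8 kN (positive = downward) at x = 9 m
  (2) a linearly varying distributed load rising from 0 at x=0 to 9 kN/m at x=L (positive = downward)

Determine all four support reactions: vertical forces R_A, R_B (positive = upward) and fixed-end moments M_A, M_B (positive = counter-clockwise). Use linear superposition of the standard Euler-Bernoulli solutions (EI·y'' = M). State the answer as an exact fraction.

R_A = 349/20 kN, M_A = 477/10 kN·m, R_B = 891/20 kN, M_B = -783/10 kN·m

Load 1 — point force P=8 kN at a=9 m (b=L-a=3):
  R_A = Pb²(3a+b)/L³ = 8·3²·(3·9+3)/12³ = 5/4 kN
  M_A = Pab²/L² = 8·9·3²/12² = 9/2 kN·m
  R_B = Pa²(a+3b)/L³ = 8·9²·(9+3·3)/12³ = 27/4 kN
  M_B = -Pa²b/L² = -8·9²·3/12² = -27/2 kN·m
Load 2 — triangular load w₀=9 kN/m (0→w₀ over full span):
  R_A = 3w₀L/20 = 3·9·12/20 = 81/5 kN
  M_A = w₀L²/30 = 9·12²/30 = 216/5 kN·m
  R_B = 7w₀L/20 = 7·9·12/20 = 189/5 kN
  M_B = -w₀L²/20 = -9·12²/20 = -324/5 kN·m
Superposition: R_A = 349/20 kN, M_A = 477/10 kN·m, R_B = 891/20 kN, M_B = -783/10 kN·m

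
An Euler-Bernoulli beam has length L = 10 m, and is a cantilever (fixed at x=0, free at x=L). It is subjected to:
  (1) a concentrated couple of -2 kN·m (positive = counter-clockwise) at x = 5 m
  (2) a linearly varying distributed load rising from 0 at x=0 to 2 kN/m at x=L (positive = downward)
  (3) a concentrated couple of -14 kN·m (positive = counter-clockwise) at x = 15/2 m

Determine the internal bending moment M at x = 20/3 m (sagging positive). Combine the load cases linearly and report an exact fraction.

M(20/3) = -1934/81 kN·m

Load 1 — applied couple M₀=-2 kN·m at a=5 m (b=L-a=5):
  M_1 = 0  [x>a] = 0 kN·m
Load 2 — triangular load w₀=2 kN/m (0→w₀ over full span):
  M_2 = w₀Lx/2 - w₀L²/3 - w₀x³/(6L) = 2·10·(20/3)/2 - 2·10²/3 - 2·(20/3)³/(6·10) = -800/81 kN·m
Load 3 — applied couple M₀=-14 kN·m at a=15/2 m (b=L-a=5/2):
  M_3 = M₀  [x≤a] = (-14) = -14 kN·m
Superposition: M = Σ M_i = -1934/81 kN·m ≈ -23.876543 kN·m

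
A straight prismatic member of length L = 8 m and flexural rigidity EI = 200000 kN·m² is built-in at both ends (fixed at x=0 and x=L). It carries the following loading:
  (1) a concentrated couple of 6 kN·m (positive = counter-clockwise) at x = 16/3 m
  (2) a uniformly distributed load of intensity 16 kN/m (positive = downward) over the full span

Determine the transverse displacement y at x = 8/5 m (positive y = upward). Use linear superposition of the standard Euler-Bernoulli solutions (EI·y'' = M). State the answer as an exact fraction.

y(8/5) = -701/1953125 m

Load 1 — applied couple M₀=6 kN·m at a=16/3 m (b=L-a=8/3):
  y_1 = (R_Ax³/6 - M_Ax²/2)/EI  [x≤a] with R_A=1, M_A=2 = (1·(8/5)³/6 - 2·(8/5)²/2)/200000 = -11/1171875 m
Load 2 — uniform load w=16 kN/m over full span:
  y_2 = -wx²(L-x)²/(24EI) = -16·(8/5)²·(8-(8/5))²/(24·200000) = -2048/5859375 m
Superposition: y = Σ y_i = -701/1953125 m ≈ -0.000359 m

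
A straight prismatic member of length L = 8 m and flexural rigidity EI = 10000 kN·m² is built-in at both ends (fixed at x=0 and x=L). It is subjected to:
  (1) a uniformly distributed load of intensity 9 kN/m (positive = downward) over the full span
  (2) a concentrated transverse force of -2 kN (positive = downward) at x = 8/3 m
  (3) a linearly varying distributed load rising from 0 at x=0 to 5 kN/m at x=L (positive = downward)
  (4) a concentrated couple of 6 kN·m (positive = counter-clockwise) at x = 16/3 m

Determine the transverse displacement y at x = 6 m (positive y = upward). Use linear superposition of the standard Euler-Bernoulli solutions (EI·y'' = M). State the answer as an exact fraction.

y(6) = -2273/324000 m

Load 1 — uniform load w=9 kN/m over full span:
  y_1 = -wx²(L-x)²/(24EI) = -9·6²·(8-6)²/(24·10000) = -27/5000 m
Load 2 — point force P=-2 kN at a=8/3 m (b=L-a=16/3):
  y_2 = -Pa²(L-x)²(3bL-(3b+a)(L-x))/(6L³EI)  [x>a] = -(-2)·(8/3)²·(8-6)²·(3·(16/3)·8-(3·(16/3)+(8/3))·(8-6))/(6·8³·10000) = 17/101250 m
Load 3 — triangular load w₀=5 kN/m (0→w₀ over full span):
  y_3 = -w₀x²(L-x)²(x+2L)/(120LEI) = -5·6²·(8-6)²·(6+2·8)/(120·8·10000) = -33/20000 m
Load 4 — applied couple M₀=6 kN·m at a=16/3 m (b=L-a=8/3):
  y_4 = (R_Ax³/6 - M_Ax²/2 - M₀(x-a)²/2)/EI  [x>a] with R_A=1, M_A=2 = (1·6³/6 - 2·6²/2 - 6·(6-(16/3))²/2)/10000 = -1/7500 m
Superposition: y = Σ y_i = -2273/324000 m ≈ -0.007015 m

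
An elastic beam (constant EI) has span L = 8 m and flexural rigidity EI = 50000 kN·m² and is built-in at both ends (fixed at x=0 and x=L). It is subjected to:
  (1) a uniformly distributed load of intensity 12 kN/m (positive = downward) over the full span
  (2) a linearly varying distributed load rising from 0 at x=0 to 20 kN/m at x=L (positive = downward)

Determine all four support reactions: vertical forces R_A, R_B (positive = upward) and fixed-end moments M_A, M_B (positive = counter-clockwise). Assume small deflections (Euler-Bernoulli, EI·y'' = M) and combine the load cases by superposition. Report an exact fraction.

R_A = 72 kN, M_A = 320/3 kN·m, R_B = 104 kN, M_B = -128 kN·m

Load 1 — uniform load w=12 kN/m over full span:
  R_A = wL/2 = 12·8/2 = 48 kN
  M_A = wL²/12 = 12·8²/12 = 64 kN·m
  R_B = wL/2 = 12·8/2 = 48 kN
  M_B = -wL²/12 = -12·8²/12 = -64 kN·m
Load 2 — triangular load w₀=20 kN/m (0→w₀ over full span):
  R_A = 3w₀L/20 = 3·20·8/20 = 24 kN
  M_A = w₀L²/30 = 20·8²/30 = 128/3 kN·m
  R_B = 7w₀L/20 = 7·20·8/20 = 56 kN
  M_B = -w₀L²/20 = -20·8²/20 = -64 kN·m
Superposition: R_A = 72 kN, M_A = 320/3 kN·m, R_B = 104 kN, M_B = -128 kN·m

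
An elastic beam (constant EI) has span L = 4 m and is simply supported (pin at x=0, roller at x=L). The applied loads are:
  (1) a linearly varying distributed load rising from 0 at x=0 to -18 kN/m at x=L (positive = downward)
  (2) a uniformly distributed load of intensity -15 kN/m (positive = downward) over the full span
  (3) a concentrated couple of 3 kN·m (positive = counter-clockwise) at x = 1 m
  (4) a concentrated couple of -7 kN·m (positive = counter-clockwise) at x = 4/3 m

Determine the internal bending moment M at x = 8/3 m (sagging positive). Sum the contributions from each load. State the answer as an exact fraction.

Load 1 — triangular load w₀=-18 kN/m (0→w₀ over full span):
  M_1 = w₀Lx/6 - w₀x³/(6L) = (-18)·4·(8/3)/6 - (-18)·(8/3)³/(6·4) = -160/9 kN·m
Load 2 — uniform load w=-15 kN/m over full span:
  M_2 = wx(L-x)/2 = (-15)·(8/3)·(4-(8/3))/2 = -80/3 kN·m
Load 3 — applied couple M₀=3 kN·m at a=1 m (b=L-a=3):
  M_3 = M₀x/L - M₀  [x>a] = 3·(8/3)/4 - 3 = -1 kN·m
Load 4 — applied couple M₀=-7 kN·m at a=4/3 m (b=L-a=8/3):
  M_4 = M₀x/L - M₀  [x>a] = (-7)·(8/3)/4 - (-7) = 7/3 kN·m
Superposition: M = Σ M_i = -388/9 kN·m ≈ -43.111111 kN·m

M(8/3) = -388/9 kN·m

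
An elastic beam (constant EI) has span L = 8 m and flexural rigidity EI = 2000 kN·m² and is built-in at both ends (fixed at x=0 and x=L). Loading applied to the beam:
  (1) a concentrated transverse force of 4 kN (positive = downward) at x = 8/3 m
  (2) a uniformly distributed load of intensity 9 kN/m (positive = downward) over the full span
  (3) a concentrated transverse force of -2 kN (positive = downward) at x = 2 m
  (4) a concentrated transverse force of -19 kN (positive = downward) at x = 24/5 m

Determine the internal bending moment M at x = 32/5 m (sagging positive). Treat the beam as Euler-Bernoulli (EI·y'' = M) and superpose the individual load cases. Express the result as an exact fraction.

Load 1 — point force P=4 kN at a=8/3 m (b=L-a=16/3):
  M_1 = Pa²(a+3b)(L-x)/L³ - Pa²b/L²  [x>a] = 4·(8/3)²·((8/3)+3·(16/3))·(8-(32/5))/8³ - 4·(8/3)²·(16/3)/8² = -32/45 kN·m
Load 2 — uniform load w=9 kN/m over full span:
  M_2 = wLx/2 - wL²/12 - wx²/2 = 9·8·(32/5)/2 - 9·8²/12 - 9·(32/5)²/2 = -48/25 kN·m
Load 3 — point force P=-2 kN at a=2 m (b=L-a=6):
  M_3 = Pa²(a+3b)(L-x)/L³ - Pa²b/L²  [x>a] = (-2)·2²·(2+3·6)·(8-(32/5))/8³ - (-2)·2²·6/8² = 1/4 kN·m
Load 4 — point force P=-19 kN at a=24/5 m (b=L-a=16/5):
  M_4 = Pa²(a+3b)(L-x)/L³ - Pa²b/L²  [x>a] = (-19)·(24/5)²·((24/5)+3·(16/5))·(8-(32/5))/8³ - (-19)·(24/5)²·(16/5)/8² = 1368/625 kN·m
Superposition: M = Σ M_i = -4327/22500 kN·m ≈ -0.192311 kN·m

M(32/5) = -4327/22500 kN·m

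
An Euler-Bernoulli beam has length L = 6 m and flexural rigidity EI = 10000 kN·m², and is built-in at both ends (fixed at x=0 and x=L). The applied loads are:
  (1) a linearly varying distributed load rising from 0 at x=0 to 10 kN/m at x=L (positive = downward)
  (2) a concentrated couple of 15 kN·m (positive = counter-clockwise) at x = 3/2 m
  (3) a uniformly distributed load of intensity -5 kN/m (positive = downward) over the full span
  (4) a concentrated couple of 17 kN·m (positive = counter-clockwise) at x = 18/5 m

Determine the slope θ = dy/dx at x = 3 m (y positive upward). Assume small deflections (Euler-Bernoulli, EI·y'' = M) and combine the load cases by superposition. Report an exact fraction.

Load 1 — triangular load w₀=10 kN/m (0→w₀ over full span):
  θ_1 = -w₀(2x(L-x)(L-2x)(x+2L)+x²(L-x)²)/(120LEI) = -10·(2·3·(6-3)·(6-2·3)·(3+2·6)+3²·(6-3)²)/(120·6·10000) = -9/80000 rad
Load 2 — applied couple M₀=15 kN·m at a=3/2 m (b=L-a=9/2):
  θ_2 = (R_Ax²/2 - M_Ax - M₀(x-a))/EI  [x>a] with R_A=45/16, M_A=-45/16 = ((45/16)·3²/2 - (-45/16)·3 - 15·(3-(3/2)))/10000 = -9/64000 rad
Load 3 — uniform load w=-5 kN/m over full span:
  θ_3 = -wx(L-x)(L-2x)/(12EI) = -(-5)·3·(6-3)·(6-2·3)/(12·10000) = 0 rad
Load 4 — applied couple M₀=17 kN·m at a=18/5 m (b=L-a=12/5):
  θ_4 = (R_Ax²/2 - M_Ax)/EI  [x≤a] with R_A=102/25, M_A=136/25 = ((102/25)·3²/2 - (136/25)·3)/10000 = 51/250000 rad
Superposition: θ = Σ θ_i = -393/8000000 rad ≈ -0.000049 rad

θ(3) = -393/8000000 rad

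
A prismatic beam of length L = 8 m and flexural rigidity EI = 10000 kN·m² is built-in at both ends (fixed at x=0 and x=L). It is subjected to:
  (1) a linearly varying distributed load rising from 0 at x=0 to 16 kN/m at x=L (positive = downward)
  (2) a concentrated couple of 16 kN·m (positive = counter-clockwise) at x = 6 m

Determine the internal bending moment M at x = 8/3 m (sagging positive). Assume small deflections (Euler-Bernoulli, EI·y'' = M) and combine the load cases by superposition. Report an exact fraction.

Load 1 — triangular load w₀=16 kN/m (0→w₀ over full span):
  M_1 = 3w₀Lx/20 - w₀L²/30 - w₀x³/(6L) = 3·16·8·(8/3)/20 - 16·8²/30 - 16·(8/3)³/(6·8) = 4352/405 kN·m
Load 2 — applied couple M₀=16 kN·m at a=6 m (b=L-a=2):
  M_2 = R_Ax - M_A  [x≤a] with R_A=9/4, M_A=5 = (9/4)·(8/3) - 5 = 1 kN·m
Superposition: M = Σ M_i = 4757/405 kN·m ≈ 11.745679 kN·m

M(8/3) = 4757/405 kN·m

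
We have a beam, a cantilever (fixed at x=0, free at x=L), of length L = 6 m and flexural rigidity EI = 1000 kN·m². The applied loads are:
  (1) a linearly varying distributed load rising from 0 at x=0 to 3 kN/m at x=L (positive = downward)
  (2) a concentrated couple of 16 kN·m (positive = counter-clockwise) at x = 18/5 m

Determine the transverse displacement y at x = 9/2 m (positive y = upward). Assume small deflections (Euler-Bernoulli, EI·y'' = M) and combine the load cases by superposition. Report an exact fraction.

y(9/2) = -1023759/12800000 m

Load 1 — triangular load w₀=3 kN/m (0→w₀ over full span):
  y_1 = (w₀Lx³/12-w₀L²x²/6-w₀x⁵/(120L))/EI = (3·6·(9/2)³/12-3·6²·(9/2)²/6-3·(9/2)⁵/(120·6))/1000 = -602883/2560000 m
Load 2 — applied couple M₀=16 kN·m at a=18/5 m (b=L-a=12/5):
  y_2 = M₀a(2x-a)/(2EI)  [x>a] = 16·(18/5)·(2·(9/2)-(18/5))/(2·1000) = 486/3125 m
Superposition: y = Σ y_i = -1023759/12800000 m ≈ -0.079981 m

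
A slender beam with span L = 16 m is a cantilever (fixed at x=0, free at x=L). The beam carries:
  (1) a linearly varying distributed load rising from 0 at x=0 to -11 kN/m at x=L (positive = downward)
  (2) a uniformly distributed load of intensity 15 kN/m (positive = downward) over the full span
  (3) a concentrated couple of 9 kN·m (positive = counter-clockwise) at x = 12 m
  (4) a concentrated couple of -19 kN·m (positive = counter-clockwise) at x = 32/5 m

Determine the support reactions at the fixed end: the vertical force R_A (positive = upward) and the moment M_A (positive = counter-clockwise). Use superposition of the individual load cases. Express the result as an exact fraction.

Load 1 — triangular load w₀=-11 kN/m (0→w₀ over full span):
  R_A = w₀L/2 = (-11)·16/2 = -88 kN
  M_A = w₀L²/3 = (-11)·16²/3 = -2816/3 kN·m
Load 2 — uniform load w=15 kN/m over full span:
  R_A = wL = 15·16 = 240 kN
  M_A = wL²/2 = 15·16²/2 = 1920 kN·m
Load 3 — applied couple M₀=9 kN·m at a=12 m (b=L-a=4):
  R_A = 0 kN
  M_A = -M₀ = -9 kN·m
Load 4 — applied couple M₀=-19 kN·m at a=32/5 m (b=L-a=48/5):
  R_A = 0 kN
  M_A = -M₀ = -(-19) = 19 kN·m
Superposition: R_A = 152 kN, M_A = 2974/3 kN·m

R_A = 152 kN, M_A = 2974/3 kN·m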